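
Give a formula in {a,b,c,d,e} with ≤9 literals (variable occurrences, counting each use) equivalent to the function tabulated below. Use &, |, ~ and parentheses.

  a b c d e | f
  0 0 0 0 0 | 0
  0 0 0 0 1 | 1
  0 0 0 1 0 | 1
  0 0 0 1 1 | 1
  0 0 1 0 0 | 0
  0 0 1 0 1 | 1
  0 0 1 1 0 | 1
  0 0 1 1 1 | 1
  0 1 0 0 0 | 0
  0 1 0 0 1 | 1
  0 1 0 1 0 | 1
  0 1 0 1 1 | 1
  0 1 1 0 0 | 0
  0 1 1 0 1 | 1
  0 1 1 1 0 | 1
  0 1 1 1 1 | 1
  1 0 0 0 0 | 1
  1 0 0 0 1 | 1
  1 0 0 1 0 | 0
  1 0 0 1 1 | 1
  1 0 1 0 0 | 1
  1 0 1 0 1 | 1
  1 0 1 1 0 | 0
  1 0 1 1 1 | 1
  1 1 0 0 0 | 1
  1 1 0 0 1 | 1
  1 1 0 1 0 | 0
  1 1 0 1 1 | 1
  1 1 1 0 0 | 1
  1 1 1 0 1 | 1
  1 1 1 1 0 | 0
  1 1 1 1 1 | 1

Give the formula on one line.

  (a & e) = 00000000000000000101010101010101
  (a | d) = 00110011001100111111111111111111
  ~d = 11001100110011001100110011001100
  ~e = 10101010101010101010101010101010
  (~e & d) = 00100010001000100010001000100010
  ~a = 11111111111111110000000000000000
  ((~e & d) & ~a) = 00100010001000100000000000000000
  (~d | ((~e & d) & ~a)) = 11101110111011101100110011001100
  ((a | d) & (~d | ((~e & d) & ~a))) = 00100010001000101100110011001100
  ((a & e) | ((a | d) & (~d | ((~e & d) & ~a)))) = 00100010001000101101110111011101
  (e | ((a & e) | ((a | d) & (~d | ((~e & d) & ~a))))) = 01110111011101111101110111011101

(e | ((a & e) | ((a | d) & (~d | ((~e & d) & ~a)))))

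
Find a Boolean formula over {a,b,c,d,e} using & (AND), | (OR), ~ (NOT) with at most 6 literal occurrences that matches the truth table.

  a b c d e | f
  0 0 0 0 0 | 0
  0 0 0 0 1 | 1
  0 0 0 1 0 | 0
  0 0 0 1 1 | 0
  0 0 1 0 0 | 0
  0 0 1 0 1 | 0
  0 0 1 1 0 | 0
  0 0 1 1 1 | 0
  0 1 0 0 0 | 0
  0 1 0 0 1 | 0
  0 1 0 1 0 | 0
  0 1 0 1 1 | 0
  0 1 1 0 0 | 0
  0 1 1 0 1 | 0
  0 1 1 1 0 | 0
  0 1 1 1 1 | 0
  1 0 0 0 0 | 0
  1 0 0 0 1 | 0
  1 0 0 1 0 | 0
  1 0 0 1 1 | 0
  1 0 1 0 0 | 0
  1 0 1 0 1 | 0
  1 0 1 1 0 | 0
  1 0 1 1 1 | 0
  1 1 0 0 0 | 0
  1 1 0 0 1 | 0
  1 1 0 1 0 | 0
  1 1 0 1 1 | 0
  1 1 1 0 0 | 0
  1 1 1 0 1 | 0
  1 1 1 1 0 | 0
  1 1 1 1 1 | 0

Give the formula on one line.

(((~b & (e & ~d)) & ~a) & ~c)

  ~b = 11111111000000001111111100000000
  ~d = 11001100110011001100110011001100
  (e & ~d) = 01000100010001000100010001000100
  (~b & (e & ~d)) = 01000100000000000100010000000000
  ~a = 11111111111111110000000000000000
  ((~b & (e & ~d)) & ~a) = 01000100000000000000000000000000
  ~c = 11110000111100001111000011110000
  (((~b & (e & ~d)) & ~a) & ~c) = 01000000000000000000000000000000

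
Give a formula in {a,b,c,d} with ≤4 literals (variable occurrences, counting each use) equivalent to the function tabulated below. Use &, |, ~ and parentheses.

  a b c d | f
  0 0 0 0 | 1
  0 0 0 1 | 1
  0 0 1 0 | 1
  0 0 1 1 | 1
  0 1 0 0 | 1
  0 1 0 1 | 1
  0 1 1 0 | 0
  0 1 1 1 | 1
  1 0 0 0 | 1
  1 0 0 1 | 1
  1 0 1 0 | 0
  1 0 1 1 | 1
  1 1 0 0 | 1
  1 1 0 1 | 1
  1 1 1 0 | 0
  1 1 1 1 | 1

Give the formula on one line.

((~c | d) | (~b & ~a))

  ~c = 1100110011001100
  (~c | d) = 1101110111011101
  ~b = 1111000011110000
  ~a = 1111111100000000
  (~b & ~a) = 1111000000000000
  ((~c | d) | (~b & ~a)) = 1111110111011101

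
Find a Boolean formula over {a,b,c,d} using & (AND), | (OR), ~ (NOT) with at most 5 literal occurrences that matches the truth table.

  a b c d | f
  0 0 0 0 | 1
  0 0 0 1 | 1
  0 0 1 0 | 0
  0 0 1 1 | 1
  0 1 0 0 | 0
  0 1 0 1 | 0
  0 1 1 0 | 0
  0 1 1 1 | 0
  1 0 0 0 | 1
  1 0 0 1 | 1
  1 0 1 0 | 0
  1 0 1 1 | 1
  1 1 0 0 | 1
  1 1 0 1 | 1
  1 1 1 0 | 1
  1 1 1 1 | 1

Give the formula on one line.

  (b & a) = 0000000000001111
  ~b = 1111000011110000
  ~c = 1100110011001100
  (d | ~c) = 1101110111011101
  (~b & (d | ~c)) = 1101000011010000
  ((b & a) | (~b & (d | ~c))) = 1101000011011111

((b & a) | (~b & (d | ~c)))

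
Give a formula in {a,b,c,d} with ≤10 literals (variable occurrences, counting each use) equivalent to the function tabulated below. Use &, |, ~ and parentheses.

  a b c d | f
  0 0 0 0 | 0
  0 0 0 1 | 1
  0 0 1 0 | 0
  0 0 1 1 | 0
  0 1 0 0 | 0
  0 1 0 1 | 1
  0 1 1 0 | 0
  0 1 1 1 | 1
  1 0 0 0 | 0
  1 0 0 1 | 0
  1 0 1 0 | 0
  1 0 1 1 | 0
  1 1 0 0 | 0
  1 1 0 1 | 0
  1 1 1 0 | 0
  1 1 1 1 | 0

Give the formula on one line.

  ~c = 1100110011001100
  (b | ~c) = 1100111111001111
  (a | (b | ~c)) = 1100111111111111
  (c & a) = 0000000000110011
  (d | (c & a)) = 0101010101110111
  ((d | (c & a)) | b) = 0101111101111111
  ((a | (b | ~c)) & ((d | (c & a)) | b)) = 0100111101111111
  ~a = 1111111100000000
  (d & ~a) = 0101010100000000
  (((a | (b | ~c)) & ((d | (c & a)) | b)) & (d & ~a)) = 0100010100000000

(((a | (b | ~c)) & ((d | (c & a)) | b)) & (d & ~a))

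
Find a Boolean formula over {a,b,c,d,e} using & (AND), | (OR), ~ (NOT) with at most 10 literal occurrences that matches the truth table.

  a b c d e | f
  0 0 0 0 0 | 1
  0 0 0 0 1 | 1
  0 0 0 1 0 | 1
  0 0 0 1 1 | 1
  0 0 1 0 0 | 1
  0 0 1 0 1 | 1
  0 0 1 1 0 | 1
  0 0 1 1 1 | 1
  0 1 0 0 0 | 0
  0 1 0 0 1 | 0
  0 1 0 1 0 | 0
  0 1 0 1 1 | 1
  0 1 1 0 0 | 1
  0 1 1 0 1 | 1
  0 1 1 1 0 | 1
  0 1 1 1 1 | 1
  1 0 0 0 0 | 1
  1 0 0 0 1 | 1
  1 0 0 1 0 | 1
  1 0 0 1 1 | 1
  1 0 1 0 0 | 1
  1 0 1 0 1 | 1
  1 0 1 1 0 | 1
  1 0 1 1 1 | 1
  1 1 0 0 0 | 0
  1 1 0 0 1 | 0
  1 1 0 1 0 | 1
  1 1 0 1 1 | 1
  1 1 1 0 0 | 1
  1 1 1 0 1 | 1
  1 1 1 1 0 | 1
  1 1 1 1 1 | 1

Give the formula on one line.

  (e & b) = 00000000010101010000000001010101
  (d & (e & b)) = 00000000000100010000000000010001
  ~b = 11111111000000001111111100000000
  (b & a) = 00000000000000000000000011111111
  (d & (b & a)) = 00000000000000000000000000110011
  (~b | (d & (b & a))) = 11111111000000001111111100110011
  ((d & (e & b)) | (~b | (d & (b & a)))) = 11111111000100011111111100110011
  (c | ((d & (e & b)) | (~b | (d & (b & a))))) = 11111111000111111111111100111111

(c | ((d & (e & b)) | (~b | (d & (b & a)))))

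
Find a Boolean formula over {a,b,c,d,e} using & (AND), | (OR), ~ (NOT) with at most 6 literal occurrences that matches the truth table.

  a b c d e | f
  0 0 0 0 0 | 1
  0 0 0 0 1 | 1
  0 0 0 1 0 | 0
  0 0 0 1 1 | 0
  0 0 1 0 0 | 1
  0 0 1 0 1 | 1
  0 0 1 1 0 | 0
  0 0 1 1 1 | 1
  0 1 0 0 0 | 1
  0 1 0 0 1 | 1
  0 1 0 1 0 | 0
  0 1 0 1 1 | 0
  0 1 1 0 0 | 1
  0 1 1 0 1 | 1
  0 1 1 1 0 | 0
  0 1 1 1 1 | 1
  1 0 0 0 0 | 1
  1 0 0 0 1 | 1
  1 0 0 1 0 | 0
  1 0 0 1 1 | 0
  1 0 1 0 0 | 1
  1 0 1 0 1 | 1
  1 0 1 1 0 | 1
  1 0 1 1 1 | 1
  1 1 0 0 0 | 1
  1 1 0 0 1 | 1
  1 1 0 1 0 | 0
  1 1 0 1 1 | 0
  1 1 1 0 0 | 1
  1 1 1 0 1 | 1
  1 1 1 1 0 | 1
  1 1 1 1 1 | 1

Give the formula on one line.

((((e | ~d) | ~c) | a) & (c | ~d))

  ~d = 11001100110011001100110011001100
  (e | ~d) = 11011101110111011101110111011101
  ~c = 11110000111100001111000011110000
  ((e | ~d) | ~c) = 11111101111111011111110111111101
  (((e | ~d) | ~c) | a) = 11111101111111011111111111111111
  (c | ~d) = 11001111110011111100111111001111
  ((((e | ~d) | ~c) | a) & (c | ~d)) = 11001101110011011100111111001111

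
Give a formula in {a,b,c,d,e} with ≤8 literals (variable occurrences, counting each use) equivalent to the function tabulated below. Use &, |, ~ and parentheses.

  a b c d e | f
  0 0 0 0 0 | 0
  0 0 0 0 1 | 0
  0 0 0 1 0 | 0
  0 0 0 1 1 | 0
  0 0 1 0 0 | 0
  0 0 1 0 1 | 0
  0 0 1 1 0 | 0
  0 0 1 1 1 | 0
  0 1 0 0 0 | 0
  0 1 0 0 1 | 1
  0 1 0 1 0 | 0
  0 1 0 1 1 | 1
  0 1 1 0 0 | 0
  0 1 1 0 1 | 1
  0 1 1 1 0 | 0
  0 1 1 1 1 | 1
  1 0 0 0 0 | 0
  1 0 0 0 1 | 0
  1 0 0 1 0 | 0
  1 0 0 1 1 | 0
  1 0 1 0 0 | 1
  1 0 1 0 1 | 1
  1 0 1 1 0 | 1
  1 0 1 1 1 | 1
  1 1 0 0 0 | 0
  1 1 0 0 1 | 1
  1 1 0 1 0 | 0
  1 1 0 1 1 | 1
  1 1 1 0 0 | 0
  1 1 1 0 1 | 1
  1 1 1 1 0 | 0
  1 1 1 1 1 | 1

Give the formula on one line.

((c & (a & (~b | ~a))) | (b & e))

  ~b = 11111111000000001111111100000000
  ~a = 11111111111111110000000000000000
  (~b | ~a) = 11111111111111111111111100000000
  (a & (~b | ~a)) = 00000000000000001111111100000000
  (c & (a & (~b | ~a))) = 00000000000000000000111100000000
  (b & e) = 00000000010101010000000001010101
  ((c & (a & (~b | ~a))) | (b & e)) = 00000000010101010000111101010101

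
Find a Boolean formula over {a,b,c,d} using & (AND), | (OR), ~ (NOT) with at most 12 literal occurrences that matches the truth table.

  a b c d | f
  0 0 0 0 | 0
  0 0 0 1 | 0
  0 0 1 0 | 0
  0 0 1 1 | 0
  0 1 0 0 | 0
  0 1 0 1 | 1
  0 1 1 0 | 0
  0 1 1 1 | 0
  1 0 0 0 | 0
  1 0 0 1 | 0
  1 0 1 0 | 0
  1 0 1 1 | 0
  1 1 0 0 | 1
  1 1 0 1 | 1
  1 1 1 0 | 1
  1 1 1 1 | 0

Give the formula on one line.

  ~a = 1111111100000000
  (~a | b) = 1111111100001111
  (d | a) = 0101010111111111
  (b & (d | a)) = 0000010100001111
  ~c = 1100110011001100
  ((b & (d | a)) & ~c) = 0000010000001100
  ~d = 1010101010101010
  (~c | ~d) = 1110111011101110
  ((~c | ~d) & a) = 0000000011101110
  (((b & (d | a)) & ~c) | ((~c | ~d) & a)) = 0000010011101110
  ((~a | b) & (((b & (d | a)) & ~c) | ((~c | ~d) & a))) = 0000010000001110

((~a | b) & (((b & (d | a)) & ~c) | ((~c | ~d) & a)))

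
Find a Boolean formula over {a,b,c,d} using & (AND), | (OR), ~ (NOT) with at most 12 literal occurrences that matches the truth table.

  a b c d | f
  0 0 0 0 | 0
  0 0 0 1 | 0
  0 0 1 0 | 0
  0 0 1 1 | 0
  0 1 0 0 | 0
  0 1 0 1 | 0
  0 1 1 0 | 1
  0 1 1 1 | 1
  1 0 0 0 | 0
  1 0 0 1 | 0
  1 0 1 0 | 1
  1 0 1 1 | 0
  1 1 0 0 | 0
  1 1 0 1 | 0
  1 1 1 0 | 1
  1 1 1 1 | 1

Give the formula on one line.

  ~d = 1010101010101010
  (~d | a) = 1010101011111111
  ((~d | a) & b) = 0000101000001111
  (((~d | a) & b) | d) = 0101111101011111
  (a | (((~d | a) & b) | d)) = 0101111111111111
  (d & b) = 0000010100000101
  (~d | (d & b)) = 1010111110101111
  ((a | (((~d | a) & b) | d)) & (~d | (d & b))) = 0000111110101111
  (c & ((a | (((~d | a) & b) | d)) & (~d | (d & b)))) = 0000001100100011

(c & ((a | (((~d | a) & b) | d)) & (~d | (d & b))))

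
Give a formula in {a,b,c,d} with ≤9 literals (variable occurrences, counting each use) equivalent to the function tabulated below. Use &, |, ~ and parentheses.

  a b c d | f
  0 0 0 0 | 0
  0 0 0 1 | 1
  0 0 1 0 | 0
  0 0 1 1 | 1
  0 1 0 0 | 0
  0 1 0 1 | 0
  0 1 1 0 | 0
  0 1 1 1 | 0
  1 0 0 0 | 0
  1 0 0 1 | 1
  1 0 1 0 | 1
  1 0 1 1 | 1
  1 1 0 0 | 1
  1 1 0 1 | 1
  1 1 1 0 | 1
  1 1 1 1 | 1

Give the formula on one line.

((((~a | d) & ~b) & ((d | a) | b)) | ((c | b) & a))

  ~a = 1111111100000000
  (~a | d) = 1111111101010101
  ~b = 1111000011110000
  ((~a | d) & ~b) = 1111000001010000
  (d | a) = 0101010111111111
  ((d | a) | b) = 0101111111111111
  (((~a | d) & ~b) & ((d | a) | b)) = 0101000001010000
  (c | b) = 0011111100111111
  ((c | b) & a) = 0000000000111111
  ((((~a | d) & ~b) & ((d | a) | b)) | ((c | b) & a)) = 0101000001111111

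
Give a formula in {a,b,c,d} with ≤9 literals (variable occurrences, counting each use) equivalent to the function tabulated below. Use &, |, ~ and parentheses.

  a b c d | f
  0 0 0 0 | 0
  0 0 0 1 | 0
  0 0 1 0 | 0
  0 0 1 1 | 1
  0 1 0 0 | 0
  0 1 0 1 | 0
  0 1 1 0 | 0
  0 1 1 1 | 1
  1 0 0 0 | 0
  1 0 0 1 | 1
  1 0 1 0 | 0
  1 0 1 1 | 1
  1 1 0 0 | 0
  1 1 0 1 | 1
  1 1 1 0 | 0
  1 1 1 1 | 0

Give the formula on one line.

  ~b = 1111000011110000
  ~c = 1100110011001100
  ~a = 1111111100000000
  (~c | ~a) = 1111111111001100
  (~b | (~c | ~a)) = 1111111111111100
  ((~b | (~c | ~a)) & d) = 0101010101010100
  (c & ((~b | (~c | ~a)) & d)) = 0001000100010000
  (d & a) = 0000000001010101
  (~c & (d & a)) = 0000000001000100
  ((c & ((~b | (~c | ~a)) & d)) | (~c & (d & a))) = 0001000101010100

((c & ((~b | (~c | ~a)) & d)) | (~c & (d & a)))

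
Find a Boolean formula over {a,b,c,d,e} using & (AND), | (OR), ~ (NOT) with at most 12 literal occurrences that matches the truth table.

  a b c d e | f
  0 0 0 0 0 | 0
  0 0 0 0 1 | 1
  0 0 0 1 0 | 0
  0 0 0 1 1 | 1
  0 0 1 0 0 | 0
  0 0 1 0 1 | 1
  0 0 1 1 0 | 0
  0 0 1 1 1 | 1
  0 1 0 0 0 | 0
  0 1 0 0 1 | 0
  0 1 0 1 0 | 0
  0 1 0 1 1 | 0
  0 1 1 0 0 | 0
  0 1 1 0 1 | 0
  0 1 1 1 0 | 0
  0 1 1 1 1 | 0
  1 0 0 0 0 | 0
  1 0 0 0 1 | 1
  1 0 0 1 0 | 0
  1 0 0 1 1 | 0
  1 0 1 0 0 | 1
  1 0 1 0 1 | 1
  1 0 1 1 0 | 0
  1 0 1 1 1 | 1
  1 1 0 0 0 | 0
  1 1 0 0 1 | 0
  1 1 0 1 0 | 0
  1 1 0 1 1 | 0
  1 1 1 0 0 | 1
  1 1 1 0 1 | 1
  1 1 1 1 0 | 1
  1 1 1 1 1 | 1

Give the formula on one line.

(((~b & e) | (c & a)) & (((c & (b | e)) | ~a) | ~d))

  ~b = 11111111000000001111111100000000
  (~b & e) = 01010101000000000101010100000000
  (c & a) = 00000000000000000000111100001111
  ((~b & e) | (c & a)) = 01010101000000000101111100001111
  (b | e) = 01010101111111110101010111111111
  (c & (b | e)) = 00000101000011110000010100001111
  ~a = 11111111111111110000000000000000
  ((c & (b | e)) | ~a) = 11111111111111110000010100001111
  ~d = 11001100110011001100110011001100
  (((c & (b | e)) | ~a) | ~d) = 11111111111111111100110111001111
  (((~b & e) | (c & a)) & (((c & (b | e)) | ~a) | ~d)) = 01010101000000000100110100001111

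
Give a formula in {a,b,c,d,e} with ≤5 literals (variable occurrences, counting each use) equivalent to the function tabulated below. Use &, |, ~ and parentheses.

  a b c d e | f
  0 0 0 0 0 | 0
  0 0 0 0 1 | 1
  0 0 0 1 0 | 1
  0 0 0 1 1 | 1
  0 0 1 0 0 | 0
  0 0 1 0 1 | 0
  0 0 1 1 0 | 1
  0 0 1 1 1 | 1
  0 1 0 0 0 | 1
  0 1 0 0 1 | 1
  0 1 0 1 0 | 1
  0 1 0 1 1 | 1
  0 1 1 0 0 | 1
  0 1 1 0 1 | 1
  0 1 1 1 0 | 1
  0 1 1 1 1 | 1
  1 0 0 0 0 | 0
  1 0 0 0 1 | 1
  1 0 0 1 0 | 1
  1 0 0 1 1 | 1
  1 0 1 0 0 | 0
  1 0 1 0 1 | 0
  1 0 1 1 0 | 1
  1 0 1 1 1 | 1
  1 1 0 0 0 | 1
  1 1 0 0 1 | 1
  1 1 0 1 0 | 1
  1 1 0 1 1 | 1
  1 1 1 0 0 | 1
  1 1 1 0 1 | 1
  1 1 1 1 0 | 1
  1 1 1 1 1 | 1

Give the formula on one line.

  ~c = 11110000111100001111000011110000
  (e & ~c) = 01010000010100000101000001010000
  (b | (e & ~c)) = 01010000111111110101000011111111
  ((b | (e & ~c)) | d) = 01110011111111110111001111111111

((b | (e & ~c)) | d)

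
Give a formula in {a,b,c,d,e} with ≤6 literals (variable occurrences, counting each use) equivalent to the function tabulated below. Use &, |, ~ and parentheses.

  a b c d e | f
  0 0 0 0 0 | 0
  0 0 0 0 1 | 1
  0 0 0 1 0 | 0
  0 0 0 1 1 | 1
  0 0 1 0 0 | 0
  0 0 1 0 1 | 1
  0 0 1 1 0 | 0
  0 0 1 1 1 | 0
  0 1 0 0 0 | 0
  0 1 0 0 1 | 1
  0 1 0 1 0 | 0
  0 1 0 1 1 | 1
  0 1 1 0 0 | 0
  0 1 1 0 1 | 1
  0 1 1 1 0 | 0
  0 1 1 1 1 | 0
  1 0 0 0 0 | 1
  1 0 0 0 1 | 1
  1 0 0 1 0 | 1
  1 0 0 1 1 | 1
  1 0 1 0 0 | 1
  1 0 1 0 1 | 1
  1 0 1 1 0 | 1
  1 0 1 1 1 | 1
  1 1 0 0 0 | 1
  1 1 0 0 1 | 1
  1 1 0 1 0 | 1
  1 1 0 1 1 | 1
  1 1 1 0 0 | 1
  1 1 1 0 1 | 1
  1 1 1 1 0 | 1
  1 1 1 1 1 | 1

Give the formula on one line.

  ~a = 11111111111111110000000000000000
  ~d = 11001100110011001100110011001100
  (e & ~d) = 01000100010001000100010001000100
  ~c = 11110000111100001111000011110000
  ((e & ~d) | ~c) = 11110100111101001111010011110100
  (~a & ((e & ~d) | ~c)) = 11110100111101000000000000000000
  (e & (~a & ((e & ~d) | ~c))) = 01010100010101000000000000000000
  (a | (e & (~a & ((e & ~d) | ~c)))) = 01010100010101001111111111111111

(a | (e & (~a & ((e & ~d) | ~c))))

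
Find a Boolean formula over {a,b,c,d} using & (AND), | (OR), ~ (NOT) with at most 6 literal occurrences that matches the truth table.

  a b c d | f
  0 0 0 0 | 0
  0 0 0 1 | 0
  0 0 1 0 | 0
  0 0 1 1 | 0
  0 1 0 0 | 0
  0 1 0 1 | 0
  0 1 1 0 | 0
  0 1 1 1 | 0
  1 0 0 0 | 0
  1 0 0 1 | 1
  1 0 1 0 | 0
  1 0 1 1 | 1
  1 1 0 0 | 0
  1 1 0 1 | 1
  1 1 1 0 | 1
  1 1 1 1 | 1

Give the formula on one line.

((~d | a) & (d | ((b & c) & a)))

  ~d = 1010101010101010
  (~d | a) = 1010101011111111
  (b & c) = 0000001100000011
  ((b & c) & a) = 0000000000000011
  (d | ((b & c) & a)) = 0101010101010111
  ((~d | a) & (d | ((b & c) & a))) = 0000000001010111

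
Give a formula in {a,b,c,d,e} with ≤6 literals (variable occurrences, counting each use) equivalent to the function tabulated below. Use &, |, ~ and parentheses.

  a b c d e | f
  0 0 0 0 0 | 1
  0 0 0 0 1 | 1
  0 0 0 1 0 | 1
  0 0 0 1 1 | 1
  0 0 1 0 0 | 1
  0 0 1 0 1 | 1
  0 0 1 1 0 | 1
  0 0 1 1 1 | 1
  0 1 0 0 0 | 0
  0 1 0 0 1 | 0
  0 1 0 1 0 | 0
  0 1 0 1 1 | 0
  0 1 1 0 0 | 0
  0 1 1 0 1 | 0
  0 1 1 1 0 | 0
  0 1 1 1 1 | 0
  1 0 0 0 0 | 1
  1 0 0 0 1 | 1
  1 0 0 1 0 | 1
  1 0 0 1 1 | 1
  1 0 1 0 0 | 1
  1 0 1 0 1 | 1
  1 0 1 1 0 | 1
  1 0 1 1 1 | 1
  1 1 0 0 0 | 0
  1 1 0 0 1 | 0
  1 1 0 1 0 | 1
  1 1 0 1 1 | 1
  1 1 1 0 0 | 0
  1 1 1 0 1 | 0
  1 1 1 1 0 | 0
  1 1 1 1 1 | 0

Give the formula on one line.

(~b | ((a & ~c) & d))

  ~b = 11111111000000001111111100000000
  ~c = 11110000111100001111000011110000
  (a & ~c) = 00000000000000001111000011110000
  ((a & ~c) & d) = 00000000000000000011000000110000
  (~b | ((a & ~c) & d)) = 11111111000000001111111100110000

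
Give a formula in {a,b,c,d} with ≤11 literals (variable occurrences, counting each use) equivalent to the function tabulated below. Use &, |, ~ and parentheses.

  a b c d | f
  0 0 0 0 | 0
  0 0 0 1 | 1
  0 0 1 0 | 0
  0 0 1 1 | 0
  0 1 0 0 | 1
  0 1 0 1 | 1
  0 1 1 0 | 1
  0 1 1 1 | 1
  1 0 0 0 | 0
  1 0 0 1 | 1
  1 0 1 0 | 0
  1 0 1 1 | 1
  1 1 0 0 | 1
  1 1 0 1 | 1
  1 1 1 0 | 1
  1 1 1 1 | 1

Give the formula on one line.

(b | (d & ((~c | ((a | b) & d)) | ((a & d) | b))))

  ~c = 1100110011001100
  (a | b) = 0000111111111111
  ((a | b) & d) = 0000010101010101
  (~c | ((a | b) & d)) = 1100110111011101
  (a & d) = 0000000001010101
  ((a & d) | b) = 0000111101011111
  ((~c | ((a | b) & d)) | ((a & d) | b)) = 1100111111011111
  (d & ((~c | ((a | b) & d)) | ((a & d) | b))) = 0100010101010101
  (b | (d & ((~c | ((a | b) & d)) | ((a & d) | b)))) = 0100111101011111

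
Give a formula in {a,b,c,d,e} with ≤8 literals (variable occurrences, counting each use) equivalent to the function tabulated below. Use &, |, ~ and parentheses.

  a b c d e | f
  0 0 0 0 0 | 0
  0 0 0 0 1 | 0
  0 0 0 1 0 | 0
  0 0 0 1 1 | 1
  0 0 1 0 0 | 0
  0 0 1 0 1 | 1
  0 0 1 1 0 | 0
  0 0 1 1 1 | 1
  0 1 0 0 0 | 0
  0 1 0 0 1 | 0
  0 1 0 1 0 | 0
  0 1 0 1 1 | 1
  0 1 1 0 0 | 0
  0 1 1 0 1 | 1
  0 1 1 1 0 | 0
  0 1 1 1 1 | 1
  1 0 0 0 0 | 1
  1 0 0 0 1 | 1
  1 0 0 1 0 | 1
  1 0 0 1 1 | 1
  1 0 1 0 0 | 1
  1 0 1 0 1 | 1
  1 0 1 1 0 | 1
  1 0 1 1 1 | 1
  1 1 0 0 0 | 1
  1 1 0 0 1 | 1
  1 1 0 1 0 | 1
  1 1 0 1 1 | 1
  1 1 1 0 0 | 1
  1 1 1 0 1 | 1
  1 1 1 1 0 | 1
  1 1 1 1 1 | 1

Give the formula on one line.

  (a | c) = 00001111000011111111111111111111
  ~d = 11001100110011001100110011001100
  (~d | a) = 11001100110011001111111111111111
  ((a | c) & (~d | a)) = 00001100000011001111111111111111
  (((a | c) & (~d | a)) & e) = 00000100000001000101010101010101
  (d & e) = 00010001000100010001000100010001
  ((((a | c) & (~d | a)) & e) | (d & e)) = 00010101000101010101010101010101
  (((((a | c) & (~d | a)) & e) | (d & e)) | a) = 00010101000101011111111111111111

(((((a | c) & (~d | a)) & e) | (d & e)) | a)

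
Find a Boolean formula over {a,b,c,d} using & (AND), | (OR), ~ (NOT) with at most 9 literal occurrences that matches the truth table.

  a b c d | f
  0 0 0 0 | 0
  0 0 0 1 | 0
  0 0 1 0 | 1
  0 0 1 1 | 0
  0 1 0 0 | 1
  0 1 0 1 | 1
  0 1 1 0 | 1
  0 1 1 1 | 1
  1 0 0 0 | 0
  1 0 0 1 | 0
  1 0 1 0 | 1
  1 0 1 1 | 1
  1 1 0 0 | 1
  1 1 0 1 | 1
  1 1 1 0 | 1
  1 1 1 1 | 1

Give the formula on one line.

  ~d = 1010101010101010
  (~d & a) = 0000000010101010
  (b | (~d & a)) = 0000111110101111
  (~d | a) = 1010101011111111
  ((b | (~d & a)) | (~d | a)) = 1010111111111111
  (c & ((b | (~d & a)) | (~d | a))) = 0010001100110011
  ((c & ((b | (~d & a)) | (~d | a))) | b) = 0010111100111111

((c & ((b | (~d & a)) | (~d | a))) | b)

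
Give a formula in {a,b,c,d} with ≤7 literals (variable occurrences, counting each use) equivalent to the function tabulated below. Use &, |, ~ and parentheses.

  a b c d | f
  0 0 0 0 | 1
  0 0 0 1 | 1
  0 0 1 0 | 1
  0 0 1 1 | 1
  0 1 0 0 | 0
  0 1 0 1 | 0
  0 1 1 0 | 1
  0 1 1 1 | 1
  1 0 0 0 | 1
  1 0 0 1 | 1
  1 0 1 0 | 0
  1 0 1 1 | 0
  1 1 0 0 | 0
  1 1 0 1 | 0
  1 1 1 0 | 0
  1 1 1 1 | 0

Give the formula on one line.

  ~a = 1111111100000000
  (c & ~a) = 0011001100000000
  ~b = 1111000011110000
  ~c = 1100110011001100
  (~b & ~c) = 1100000011000000
  ((c & ~a) | (~b & ~c)) = 1111001111000000

((c & ~a) | (~b & ~c))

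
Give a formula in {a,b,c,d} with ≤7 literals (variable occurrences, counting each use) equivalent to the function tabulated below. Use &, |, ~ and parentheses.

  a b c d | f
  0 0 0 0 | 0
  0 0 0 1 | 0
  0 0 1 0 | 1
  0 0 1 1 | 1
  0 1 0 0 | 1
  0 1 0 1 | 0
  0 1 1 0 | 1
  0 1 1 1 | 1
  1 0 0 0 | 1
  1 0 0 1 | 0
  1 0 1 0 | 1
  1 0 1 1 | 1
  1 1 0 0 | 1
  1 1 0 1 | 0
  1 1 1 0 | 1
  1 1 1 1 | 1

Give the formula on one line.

  ~d = 1010101010101010
  ~b = 1111000011110000
  (~d | ~b) = 1111101011111010
  ((~d | ~b) | c) = 1111101111111011
  (b | a) = 0000111111111111
  (((~d | ~b) | c) & (b | a)) = 0000101111111011
  (~d & (((~d | ~b) | c) & (b | a))) = 0000101010101010
  ((~d & (((~d | ~b) | c) & (b | a))) | c) = 0011101110111011

((~d & (((~d | ~b) | c) & (b | a))) | c)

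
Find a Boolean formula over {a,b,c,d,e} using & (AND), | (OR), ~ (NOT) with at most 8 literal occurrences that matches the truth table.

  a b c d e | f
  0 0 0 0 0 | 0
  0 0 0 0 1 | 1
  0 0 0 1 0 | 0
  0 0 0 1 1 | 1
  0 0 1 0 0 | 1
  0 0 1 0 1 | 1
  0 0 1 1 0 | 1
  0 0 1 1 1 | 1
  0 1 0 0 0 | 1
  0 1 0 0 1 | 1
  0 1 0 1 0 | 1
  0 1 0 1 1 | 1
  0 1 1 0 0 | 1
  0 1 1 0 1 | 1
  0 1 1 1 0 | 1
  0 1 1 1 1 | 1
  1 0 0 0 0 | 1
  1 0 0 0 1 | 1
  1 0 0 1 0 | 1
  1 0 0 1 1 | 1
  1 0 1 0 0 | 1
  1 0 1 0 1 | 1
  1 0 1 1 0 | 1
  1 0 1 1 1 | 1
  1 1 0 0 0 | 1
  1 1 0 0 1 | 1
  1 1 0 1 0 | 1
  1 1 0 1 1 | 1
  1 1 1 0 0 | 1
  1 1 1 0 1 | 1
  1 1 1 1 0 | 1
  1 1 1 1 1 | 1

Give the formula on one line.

((~c & a) | (b | (c | e)))

  ~c = 11110000111100001111000011110000
  (~c & a) = 00000000000000001111000011110000
  (c | e) = 01011111010111110101111101011111
  (b | (c | e)) = 01011111111111110101111111111111
  ((~c & a) | (b | (c | e))) = 01011111111111111111111111111111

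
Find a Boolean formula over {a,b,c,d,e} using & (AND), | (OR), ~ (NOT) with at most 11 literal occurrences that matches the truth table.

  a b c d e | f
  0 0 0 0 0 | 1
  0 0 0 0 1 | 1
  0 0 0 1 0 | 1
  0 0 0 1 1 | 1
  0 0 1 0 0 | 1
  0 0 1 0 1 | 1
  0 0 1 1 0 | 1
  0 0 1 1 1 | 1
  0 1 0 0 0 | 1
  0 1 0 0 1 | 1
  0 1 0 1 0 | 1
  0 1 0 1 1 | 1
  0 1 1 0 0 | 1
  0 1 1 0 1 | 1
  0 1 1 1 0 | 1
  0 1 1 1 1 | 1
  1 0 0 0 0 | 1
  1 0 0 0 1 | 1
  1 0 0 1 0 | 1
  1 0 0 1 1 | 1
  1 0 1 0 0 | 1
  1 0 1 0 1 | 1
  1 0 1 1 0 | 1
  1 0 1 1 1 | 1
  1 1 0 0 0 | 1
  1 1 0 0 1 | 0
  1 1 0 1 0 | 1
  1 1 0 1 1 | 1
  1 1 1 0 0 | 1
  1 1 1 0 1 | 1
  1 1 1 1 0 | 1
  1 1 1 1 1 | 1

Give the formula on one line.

((~b | (~a & (~d & ~c))) | (d | ((b & c) | (~a | ~e))))

  ~b = 11111111000000001111111100000000
  ~a = 11111111111111110000000000000000
  ~d = 11001100110011001100110011001100
  ~c = 11110000111100001111000011110000
  (~d & ~c) = 11000000110000001100000011000000
  (~a & (~d & ~c)) = 11000000110000000000000000000000
  (~b | (~a & (~d & ~c))) = 11111111110000001111111100000000
  (b & c) = 00000000000011110000000000001111
  ~e = 10101010101010101010101010101010
  (~a | ~e) = 11111111111111111010101010101010
  ((b & c) | (~a | ~e)) = 11111111111111111010101010101111
  (d | ((b & c) | (~a | ~e))) = 11111111111111111011101110111111
  ((~b | (~a & (~d & ~c))) | (d | ((b & c) | (~a | ~e)))) = 11111111111111111111111110111111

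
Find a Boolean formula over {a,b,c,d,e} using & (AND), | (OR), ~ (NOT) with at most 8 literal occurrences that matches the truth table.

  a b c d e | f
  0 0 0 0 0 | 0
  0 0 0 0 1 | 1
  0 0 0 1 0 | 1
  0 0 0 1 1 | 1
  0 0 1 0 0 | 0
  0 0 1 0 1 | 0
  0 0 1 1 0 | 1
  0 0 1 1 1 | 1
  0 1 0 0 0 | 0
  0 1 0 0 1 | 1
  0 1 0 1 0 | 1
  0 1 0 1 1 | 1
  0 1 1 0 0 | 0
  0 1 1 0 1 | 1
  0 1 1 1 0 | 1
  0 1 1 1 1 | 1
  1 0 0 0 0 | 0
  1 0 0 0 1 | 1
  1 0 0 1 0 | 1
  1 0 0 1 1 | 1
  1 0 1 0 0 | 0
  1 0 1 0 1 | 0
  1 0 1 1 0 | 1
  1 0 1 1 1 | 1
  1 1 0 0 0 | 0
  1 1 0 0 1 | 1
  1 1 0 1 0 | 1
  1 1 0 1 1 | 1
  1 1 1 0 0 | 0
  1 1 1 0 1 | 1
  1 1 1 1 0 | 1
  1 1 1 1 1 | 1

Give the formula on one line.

  (e | d) = 01110111011101110111011101110111
  ~e = 10101010101010101010101010101010
  (~e | d) = 10111011101110111011101110111011
  ((~e | d) | b) = 10111011111111111011101111111111
  ~c = 11110000111100001111000011110000
  (((~e | d) | b) | ~c) = 11111011111111111111101111111111
  ((e | d) & (((~e | d) | b) | ~c)) = 01110011011101110111001101110111

((e | d) & (((~e | d) | b) | ~c))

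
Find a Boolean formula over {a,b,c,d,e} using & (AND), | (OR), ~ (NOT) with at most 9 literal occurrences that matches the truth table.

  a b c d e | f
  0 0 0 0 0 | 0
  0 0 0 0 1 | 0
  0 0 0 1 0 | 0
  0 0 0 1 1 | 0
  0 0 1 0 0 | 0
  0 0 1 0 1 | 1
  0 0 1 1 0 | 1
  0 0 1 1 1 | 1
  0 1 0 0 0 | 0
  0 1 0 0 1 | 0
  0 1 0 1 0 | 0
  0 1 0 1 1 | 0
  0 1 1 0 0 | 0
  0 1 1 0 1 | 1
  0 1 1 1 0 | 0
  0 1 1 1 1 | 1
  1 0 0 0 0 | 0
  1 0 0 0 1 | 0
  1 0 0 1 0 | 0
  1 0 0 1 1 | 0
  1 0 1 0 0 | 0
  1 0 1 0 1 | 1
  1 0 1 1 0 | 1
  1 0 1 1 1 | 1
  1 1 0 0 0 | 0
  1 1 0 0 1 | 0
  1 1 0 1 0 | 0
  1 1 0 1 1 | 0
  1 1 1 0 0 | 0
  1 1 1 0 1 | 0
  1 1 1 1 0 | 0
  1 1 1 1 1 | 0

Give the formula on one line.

(c & (((d & c) & ~b) | (e & (~b | ~a))))

  (d & c) = 00000011000000110000001100000011
  ~b = 11111111000000001111111100000000
  ((d & c) & ~b) = 00000011000000000000001100000000
  ~a = 11111111111111110000000000000000
  (~b | ~a) = 11111111111111111111111100000000
  (e & (~b | ~a)) = 01010101010101010101010100000000
  (((d & c) & ~b) | (e & (~b | ~a))) = 01010111010101010101011100000000
  (c & (((d & c) & ~b) | (e & (~b | ~a)))) = 00000111000001010000011100000000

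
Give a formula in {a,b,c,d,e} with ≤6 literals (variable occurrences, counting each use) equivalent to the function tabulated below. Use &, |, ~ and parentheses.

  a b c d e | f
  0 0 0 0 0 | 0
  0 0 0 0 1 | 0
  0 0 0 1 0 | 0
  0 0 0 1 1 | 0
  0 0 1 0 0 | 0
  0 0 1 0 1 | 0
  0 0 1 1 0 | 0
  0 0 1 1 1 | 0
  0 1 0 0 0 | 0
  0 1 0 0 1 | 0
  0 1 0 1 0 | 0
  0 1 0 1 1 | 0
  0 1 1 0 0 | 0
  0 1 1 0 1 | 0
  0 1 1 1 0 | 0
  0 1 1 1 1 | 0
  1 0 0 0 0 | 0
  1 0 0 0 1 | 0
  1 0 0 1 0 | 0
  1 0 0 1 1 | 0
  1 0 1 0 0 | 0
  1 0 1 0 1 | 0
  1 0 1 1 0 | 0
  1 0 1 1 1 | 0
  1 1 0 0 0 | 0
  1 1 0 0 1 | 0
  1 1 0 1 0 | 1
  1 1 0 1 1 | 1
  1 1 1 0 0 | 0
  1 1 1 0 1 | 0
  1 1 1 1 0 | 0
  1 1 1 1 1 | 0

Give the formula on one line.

((b & a) & (d & ~c))

  (b & a) = 00000000000000000000000011111111
  ~c = 11110000111100001111000011110000
  (d & ~c) = 00110000001100000011000000110000
  ((b & a) & (d & ~c)) = 00000000000000000000000000110000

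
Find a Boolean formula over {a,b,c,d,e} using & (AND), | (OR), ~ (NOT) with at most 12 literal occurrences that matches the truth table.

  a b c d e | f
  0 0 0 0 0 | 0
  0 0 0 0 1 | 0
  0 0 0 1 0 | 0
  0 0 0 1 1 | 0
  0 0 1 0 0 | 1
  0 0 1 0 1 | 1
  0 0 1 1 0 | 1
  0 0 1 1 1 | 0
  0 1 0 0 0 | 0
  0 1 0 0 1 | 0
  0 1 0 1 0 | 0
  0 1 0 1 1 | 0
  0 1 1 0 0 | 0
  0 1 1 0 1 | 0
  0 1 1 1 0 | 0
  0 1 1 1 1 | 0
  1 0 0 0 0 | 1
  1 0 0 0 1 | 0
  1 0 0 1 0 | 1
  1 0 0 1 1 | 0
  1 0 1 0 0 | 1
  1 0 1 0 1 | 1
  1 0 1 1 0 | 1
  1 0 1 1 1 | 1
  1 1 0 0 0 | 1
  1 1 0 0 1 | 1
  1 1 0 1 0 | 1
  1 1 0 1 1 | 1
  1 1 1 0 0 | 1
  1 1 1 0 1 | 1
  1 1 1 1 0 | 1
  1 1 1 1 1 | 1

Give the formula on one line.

  (b & a) = 00000000000000000000000011111111
  ~e = 10101010101010101010101010101010
  (a & ~e) = 00000000000000001010101010101010
  ((a & ~e) | c) = 00001111000011111010111110101111
  ~d = 11001100110011001100110011001100
  (~d | ~e) = 11101110111011101110111011101110
  ~b = 11111111000000001111111100000000
  ((~d | ~e) & ~b) = 11101110000000001110111000000000
  (a | ((~d | ~e) & ~b)) = 11101110000000001111111111111111
  (((a & ~e) | c) & (a | ((~d | ~e) & ~b))) = 00001110000000001010111110101111
  ((b & a) | (((a & ~e) | c) & (a | ((~d | ~e) & ~b)))) = 00001110000000001010111111111111

((b & a) | (((a & ~e) | c) & (a | ((~d | ~e) & ~b))))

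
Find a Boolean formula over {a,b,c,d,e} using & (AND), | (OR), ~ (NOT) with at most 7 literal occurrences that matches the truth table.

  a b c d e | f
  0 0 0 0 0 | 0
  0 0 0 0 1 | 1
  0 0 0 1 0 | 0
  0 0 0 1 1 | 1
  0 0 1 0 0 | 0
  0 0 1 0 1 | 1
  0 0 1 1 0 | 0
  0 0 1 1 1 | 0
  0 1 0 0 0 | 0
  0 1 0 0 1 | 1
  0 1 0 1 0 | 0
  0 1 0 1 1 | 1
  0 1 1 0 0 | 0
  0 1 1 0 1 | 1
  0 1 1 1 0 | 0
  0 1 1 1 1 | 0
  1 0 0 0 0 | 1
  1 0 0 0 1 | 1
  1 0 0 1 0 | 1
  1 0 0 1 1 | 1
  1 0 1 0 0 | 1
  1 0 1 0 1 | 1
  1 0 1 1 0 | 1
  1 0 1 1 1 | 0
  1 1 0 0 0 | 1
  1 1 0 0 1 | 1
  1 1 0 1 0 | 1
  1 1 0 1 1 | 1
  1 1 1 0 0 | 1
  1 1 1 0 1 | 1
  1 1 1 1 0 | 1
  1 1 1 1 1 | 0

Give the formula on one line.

((((c & ~e) | ~c) | ~d) & (e | a))

  ~e = 10101010101010101010101010101010
  (c & ~e) = 00001010000010100000101000001010
  ~c = 11110000111100001111000011110000
  ((c & ~e) | ~c) = 11111010111110101111101011111010
  ~d = 11001100110011001100110011001100
  (((c & ~e) | ~c) | ~d) = 11111110111111101111111011111110
  (e | a) = 01010101010101011111111111111111
  ((((c & ~e) | ~c) | ~d) & (e | a)) = 01010100010101001111111011111110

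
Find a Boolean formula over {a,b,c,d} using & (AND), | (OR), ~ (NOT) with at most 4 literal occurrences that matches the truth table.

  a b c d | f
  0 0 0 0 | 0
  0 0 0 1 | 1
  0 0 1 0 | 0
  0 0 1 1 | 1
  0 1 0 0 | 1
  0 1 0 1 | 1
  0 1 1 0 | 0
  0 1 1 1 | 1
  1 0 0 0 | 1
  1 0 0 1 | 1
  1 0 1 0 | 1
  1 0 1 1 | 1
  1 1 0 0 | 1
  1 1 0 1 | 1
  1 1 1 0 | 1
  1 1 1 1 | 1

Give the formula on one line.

  (d | a) = 0101010111111111
  ~c = 1100110011001100
  (b & ~c) = 0000110000001100
  ((d | a) | (b & ~c)) = 0101110111111111

((d | a) | (b & ~c))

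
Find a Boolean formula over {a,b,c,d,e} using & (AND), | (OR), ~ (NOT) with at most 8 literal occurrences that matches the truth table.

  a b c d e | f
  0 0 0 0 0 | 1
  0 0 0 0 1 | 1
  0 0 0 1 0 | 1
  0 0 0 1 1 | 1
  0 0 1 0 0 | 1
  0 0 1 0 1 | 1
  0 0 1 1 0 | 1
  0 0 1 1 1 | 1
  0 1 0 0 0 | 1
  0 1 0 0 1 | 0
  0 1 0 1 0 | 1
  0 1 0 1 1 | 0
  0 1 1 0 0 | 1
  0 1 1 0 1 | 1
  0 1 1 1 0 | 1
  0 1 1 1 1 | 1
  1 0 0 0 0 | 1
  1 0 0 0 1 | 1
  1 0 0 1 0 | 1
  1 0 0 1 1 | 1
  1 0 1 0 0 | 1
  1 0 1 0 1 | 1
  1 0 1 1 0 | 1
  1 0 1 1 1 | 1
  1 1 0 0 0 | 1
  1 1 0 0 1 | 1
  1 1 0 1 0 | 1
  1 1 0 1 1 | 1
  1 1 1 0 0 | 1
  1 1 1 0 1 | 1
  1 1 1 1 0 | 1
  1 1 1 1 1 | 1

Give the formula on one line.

((~b & (((~c & d) & ~a) | ~d)) | ((a | c) | ~e))

  ~b = 11111111000000001111111100000000
  ~c = 11110000111100001111000011110000
  (~c & d) = 00110000001100000011000000110000
  ~a = 11111111111111110000000000000000
  ((~c & d) & ~a) = 00110000001100000000000000000000
  ~d = 11001100110011001100110011001100
  (((~c & d) & ~a) | ~d) = 11111100111111001100110011001100
  (~b & (((~c & d) & ~a) | ~d)) = 11111100000000001100110000000000
  (a | c) = 00001111000011111111111111111111
  ~e = 10101010101010101010101010101010
  ((a | c) | ~e) = 10101111101011111111111111111111
  ((~b & (((~c & d) & ~a) | ~d)) | ((a | c) | ~e)) = 11111111101011111111111111111111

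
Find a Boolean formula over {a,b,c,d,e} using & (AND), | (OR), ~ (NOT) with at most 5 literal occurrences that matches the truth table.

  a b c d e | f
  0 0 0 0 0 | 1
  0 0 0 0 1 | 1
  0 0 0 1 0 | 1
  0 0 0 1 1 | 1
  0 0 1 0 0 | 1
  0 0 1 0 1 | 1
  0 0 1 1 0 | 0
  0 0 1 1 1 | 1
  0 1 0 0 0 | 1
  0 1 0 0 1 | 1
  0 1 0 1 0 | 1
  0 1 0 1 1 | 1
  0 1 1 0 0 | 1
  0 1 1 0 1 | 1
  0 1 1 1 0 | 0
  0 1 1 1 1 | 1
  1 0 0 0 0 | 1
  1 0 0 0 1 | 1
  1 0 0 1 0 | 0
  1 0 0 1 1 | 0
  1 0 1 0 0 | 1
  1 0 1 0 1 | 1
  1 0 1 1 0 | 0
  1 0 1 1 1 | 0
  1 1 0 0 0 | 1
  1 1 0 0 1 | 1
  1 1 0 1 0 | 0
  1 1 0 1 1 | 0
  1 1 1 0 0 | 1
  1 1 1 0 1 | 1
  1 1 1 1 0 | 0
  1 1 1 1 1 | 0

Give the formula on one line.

(((e | ~c) & ~a) | ~d)

  ~c = 11110000111100001111000011110000
  (e | ~c) = 11110101111101011111010111110101
  ~a = 11111111111111110000000000000000
  ((e | ~c) & ~a) = 11110101111101010000000000000000
  ~d = 11001100110011001100110011001100
  (((e | ~c) & ~a) | ~d) = 11111101111111011100110011001100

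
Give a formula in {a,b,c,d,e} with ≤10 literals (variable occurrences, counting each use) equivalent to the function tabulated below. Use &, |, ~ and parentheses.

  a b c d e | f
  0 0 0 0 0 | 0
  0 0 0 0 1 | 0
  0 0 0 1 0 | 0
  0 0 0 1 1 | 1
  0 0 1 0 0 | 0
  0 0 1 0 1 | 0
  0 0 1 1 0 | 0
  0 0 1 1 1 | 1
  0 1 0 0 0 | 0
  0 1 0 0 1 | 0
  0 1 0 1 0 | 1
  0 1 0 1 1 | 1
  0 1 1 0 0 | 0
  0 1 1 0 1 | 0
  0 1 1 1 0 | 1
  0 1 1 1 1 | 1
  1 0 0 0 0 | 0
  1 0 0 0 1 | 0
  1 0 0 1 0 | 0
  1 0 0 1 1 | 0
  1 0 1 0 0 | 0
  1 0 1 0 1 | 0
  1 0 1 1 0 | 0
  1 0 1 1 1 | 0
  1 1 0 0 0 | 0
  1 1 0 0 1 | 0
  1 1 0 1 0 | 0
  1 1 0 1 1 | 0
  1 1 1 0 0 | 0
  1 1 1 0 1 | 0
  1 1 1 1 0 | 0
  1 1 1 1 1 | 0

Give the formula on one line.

(d & (((e | b) & ~a) & (b | (~e | ((~a | c) & d)))))

  (e | b) = 01010101111111110101010111111111
  ~a = 11111111111111110000000000000000
  ((e | b) & ~a) = 01010101111111110000000000000000
  ~e = 10101010101010101010101010101010
  (~a | c) = 11111111111111110000111100001111
  ((~a | c) & d) = 00110011001100110000001100000011
  (~e | ((~a | c) & d)) = 10111011101110111010101110101011
  (b | (~e | ((~a | c) & d))) = 10111011111111111010101111111111
  (((e | b) & ~a) & (b | (~e | ((~a | c) & d)))) = 00010001111111110000000000000000
  (d & (((e | b) & ~a) & (b | (~e | ((~a | c) & d))))) = 00010001001100110000000000000000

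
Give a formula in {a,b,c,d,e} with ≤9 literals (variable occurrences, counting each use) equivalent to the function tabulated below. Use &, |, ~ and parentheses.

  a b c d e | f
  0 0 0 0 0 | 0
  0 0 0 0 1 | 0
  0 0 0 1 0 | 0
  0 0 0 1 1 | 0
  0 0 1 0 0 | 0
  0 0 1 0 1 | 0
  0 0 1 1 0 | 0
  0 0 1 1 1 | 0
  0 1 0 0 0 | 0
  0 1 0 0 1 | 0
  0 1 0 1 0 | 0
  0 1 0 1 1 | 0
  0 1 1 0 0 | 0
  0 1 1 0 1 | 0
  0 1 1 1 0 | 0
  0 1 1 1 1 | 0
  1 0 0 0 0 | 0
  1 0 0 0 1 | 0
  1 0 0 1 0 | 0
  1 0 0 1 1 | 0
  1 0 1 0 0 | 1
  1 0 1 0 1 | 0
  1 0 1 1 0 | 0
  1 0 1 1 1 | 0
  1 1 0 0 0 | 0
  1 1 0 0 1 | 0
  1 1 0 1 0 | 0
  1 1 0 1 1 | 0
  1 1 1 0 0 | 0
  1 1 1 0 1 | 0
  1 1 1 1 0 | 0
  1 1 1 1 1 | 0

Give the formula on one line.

((((a | (~c | (c & d))) & ~e) & ((~e & ~b) & ~d)) & c)

  ~c = 11110000111100001111000011110000
  (c & d) = 00000011000000110000001100000011
  (~c | (c & d)) = 11110011111100111111001111110011
  (a | (~c | (c & d))) = 11110011111100111111111111111111
  ~e = 10101010101010101010101010101010
  ((a | (~c | (c & d))) & ~e) = 10100010101000101010101010101010
  ~b = 11111111000000001111111100000000
  (~e & ~b) = 10101010000000001010101000000000
  ~d = 11001100110011001100110011001100
  ((~e & ~b) & ~d) = 10001000000000001000100000000000
  (((a | (~c | (c & d))) & ~e) & ((~e & ~b) & ~d)) = 10000000000000001000100000000000
  ((((a | (~c | (c & d))) & ~e) & ((~e & ~b) & ~d)) & c) = 00000000000000000000100000000000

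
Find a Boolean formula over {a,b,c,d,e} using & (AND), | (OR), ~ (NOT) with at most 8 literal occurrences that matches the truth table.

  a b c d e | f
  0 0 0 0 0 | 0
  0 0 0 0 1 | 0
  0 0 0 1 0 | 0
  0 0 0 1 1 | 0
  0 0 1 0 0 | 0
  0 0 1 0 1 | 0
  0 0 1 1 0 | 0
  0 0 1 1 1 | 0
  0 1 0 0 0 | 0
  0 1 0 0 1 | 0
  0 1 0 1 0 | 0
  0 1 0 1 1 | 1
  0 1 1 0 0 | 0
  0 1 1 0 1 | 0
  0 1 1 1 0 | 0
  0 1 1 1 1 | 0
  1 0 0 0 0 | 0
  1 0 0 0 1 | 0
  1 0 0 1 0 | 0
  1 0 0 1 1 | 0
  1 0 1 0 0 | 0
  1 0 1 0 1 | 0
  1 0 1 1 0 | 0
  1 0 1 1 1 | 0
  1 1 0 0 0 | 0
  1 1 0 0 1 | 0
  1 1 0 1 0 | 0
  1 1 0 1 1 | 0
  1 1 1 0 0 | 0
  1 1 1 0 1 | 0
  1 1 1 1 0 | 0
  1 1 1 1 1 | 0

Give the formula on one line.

(((e & (b & d)) & ((e & ~c) | a)) & (d & ~a))

  (b & d) = 00000000001100110000000000110011
  (e & (b & d)) = 00000000000100010000000000010001
  ~c = 11110000111100001111000011110000
  (e & ~c) = 01010000010100000101000001010000
  ((e & ~c) | a) = 01010000010100001111111111111111
  ((e & (b & d)) & ((e & ~c) | a)) = 00000000000100000000000000010001
  ~a = 11111111111111110000000000000000
  (d & ~a) = 00110011001100110000000000000000
  (((e & (b & d)) & ((e & ~c) | a)) & (d & ~a)) = 00000000000100000000000000000000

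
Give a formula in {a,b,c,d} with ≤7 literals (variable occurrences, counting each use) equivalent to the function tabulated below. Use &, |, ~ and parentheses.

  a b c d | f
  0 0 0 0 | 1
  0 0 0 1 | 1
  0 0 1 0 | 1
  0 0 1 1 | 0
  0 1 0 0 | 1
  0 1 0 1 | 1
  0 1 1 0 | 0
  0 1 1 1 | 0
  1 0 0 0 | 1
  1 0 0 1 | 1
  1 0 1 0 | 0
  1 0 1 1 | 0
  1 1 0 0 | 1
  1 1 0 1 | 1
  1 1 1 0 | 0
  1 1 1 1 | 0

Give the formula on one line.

(~c | ((~b & ~a) & ~d))

  ~c = 1100110011001100
  ~b = 1111000011110000
  ~a = 1111111100000000
  (~b & ~a) = 1111000000000000
  ~d = 1010101010101010
  ((~b & ~a) & ~d) = 1010000000000000
  (~c | ((~b & ~a) & ~d)) = 1110110011001100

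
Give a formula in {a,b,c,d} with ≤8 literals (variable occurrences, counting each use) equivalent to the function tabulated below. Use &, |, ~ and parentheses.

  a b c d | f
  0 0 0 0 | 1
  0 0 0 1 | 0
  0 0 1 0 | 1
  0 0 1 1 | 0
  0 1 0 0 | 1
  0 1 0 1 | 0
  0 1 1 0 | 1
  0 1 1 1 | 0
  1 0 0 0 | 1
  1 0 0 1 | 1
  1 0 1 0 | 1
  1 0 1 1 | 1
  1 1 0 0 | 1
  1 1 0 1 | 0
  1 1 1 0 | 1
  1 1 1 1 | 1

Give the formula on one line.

  ~d = 1010101010101010
  (a | c) = 0011001111111111
  ((a | c) & b) = 0000001100001111
  (~d & ((a | c) & b)) = 0000001000001010
  ~b = 1111000011110000
  (~b | c) = 1111001111110011
  (a & (~b | c)) = 0000000011110011
  ((~d & ((a | c) & b)) | (a & (~b | c))) = 0000001011111011
  (~d | ((~d & ((a | c) & b)) | (a & (~b | c)))) = 1010101011111011

(~d | ((~d & ((a | c) & b)) | (a & (~b | c))))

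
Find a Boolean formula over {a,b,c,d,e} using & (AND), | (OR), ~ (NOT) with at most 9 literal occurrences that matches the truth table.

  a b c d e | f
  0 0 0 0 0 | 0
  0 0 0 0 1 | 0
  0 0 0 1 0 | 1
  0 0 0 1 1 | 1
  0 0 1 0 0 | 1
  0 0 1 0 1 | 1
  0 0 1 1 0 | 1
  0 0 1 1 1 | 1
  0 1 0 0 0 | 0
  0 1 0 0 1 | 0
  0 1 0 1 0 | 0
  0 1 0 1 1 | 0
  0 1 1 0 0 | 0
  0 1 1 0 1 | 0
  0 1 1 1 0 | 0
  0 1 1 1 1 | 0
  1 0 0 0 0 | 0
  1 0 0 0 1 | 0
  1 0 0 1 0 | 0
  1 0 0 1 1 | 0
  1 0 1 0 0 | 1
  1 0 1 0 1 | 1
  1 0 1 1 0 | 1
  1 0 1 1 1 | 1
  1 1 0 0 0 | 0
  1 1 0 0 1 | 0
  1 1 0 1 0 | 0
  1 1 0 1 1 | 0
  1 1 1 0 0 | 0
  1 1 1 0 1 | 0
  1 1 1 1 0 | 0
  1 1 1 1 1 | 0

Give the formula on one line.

(~b & ((~b & c) | (~a & (a | d))))

  ~b = 11111111000000001111111100000000
  (~b & c) = 00001111000000000000111100000000
  ~a = 11111111111111110000000000000000
  (a | d) = 00110011001100111111111111111111
  (~a & (a | d)) = 00110011001100110000000000000000
  ((~b & c) | (~a & (a | d))) = 00111111001100110000111100000000
  (~b & ((~b & c) | (~a & (a | d)))) = 00111111000000000000111100000000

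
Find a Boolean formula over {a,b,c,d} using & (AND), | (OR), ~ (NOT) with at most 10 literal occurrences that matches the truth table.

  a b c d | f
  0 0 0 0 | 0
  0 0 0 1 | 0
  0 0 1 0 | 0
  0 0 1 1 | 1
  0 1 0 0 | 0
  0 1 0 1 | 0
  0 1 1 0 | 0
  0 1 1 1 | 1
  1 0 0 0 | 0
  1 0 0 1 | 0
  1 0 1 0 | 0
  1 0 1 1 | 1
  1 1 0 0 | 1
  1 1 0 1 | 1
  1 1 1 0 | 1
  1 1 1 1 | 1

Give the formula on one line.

((b & a) | (c & (d & ((b & ~a) | c))))

  (b & a) = 0000000000001111
  ~a = 1111111100000000
  (b & ~a) = 0000111100000000
  ((b & ~a) | c) = 0011111100110011
  (d & ((b & ~a) | c)) = 0001010100010001
  (c & (d & ((b & ~a) | c))) = 0001000100010001
  ((b & a) | (c & (d & ((b & ~a) | c)))) = 0001000100011111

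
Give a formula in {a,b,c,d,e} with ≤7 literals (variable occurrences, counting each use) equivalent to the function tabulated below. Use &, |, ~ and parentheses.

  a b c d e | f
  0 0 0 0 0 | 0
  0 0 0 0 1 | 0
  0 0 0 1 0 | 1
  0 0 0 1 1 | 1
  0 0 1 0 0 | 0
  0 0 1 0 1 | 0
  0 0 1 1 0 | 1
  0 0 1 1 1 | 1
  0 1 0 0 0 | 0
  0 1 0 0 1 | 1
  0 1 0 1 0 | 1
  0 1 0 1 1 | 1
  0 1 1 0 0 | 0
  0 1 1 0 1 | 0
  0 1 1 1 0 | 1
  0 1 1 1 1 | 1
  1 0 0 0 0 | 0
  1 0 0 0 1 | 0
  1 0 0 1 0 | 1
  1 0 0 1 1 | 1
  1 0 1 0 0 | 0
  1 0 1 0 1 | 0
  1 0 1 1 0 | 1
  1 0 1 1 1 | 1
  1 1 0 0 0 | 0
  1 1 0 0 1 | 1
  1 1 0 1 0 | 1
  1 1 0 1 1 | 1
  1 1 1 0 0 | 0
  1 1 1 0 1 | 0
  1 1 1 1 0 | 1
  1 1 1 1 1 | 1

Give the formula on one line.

  (e | c) = 01011111010111110101111101011111
  ((e | c) & b) = 00000000010111110000000001011111
  ~c = 11110000111100001111000011110000
  (((e | c) & b) & ~c) = 00000000010100000000000001010000
  (d | (((e | c) & b) & ~c)) = 00110011011100110011001101110011

(d | (((e | c) & b) & ~c))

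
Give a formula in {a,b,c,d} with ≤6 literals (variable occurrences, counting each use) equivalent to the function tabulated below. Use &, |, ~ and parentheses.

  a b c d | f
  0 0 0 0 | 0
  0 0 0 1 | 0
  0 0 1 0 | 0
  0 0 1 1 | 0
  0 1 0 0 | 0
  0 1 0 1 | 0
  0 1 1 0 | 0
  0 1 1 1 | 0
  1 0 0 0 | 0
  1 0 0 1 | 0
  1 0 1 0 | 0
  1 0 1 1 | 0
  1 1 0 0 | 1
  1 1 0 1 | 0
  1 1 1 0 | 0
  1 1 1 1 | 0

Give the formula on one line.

  ~d = 1010101010101010
  ~b = 1111000011110000
  (~d | ~b) = 1111101011111010
  (a & (~d | ~b)) = 0000000011111010
  ~c = 1100110011001100
  (b & ~c) = 0000110000001100
  ((a & (~d | ~b)) & (b & ~c)) = 0000000000001000

((a & (~d | ~b)) & (b & ~c))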